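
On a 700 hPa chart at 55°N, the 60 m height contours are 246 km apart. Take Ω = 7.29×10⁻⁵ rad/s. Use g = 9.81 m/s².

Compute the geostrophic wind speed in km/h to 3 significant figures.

72.1 km/h

Coriolis parameter at 55°N:
f = 2Ω sin φ = 2 × 7.29×10⁻⁵ × sin 55° = 1.19×10⁻⁴ s⁻¹
Height gradient: |∂Z/∂n| = 60 m / 246000 m = 2.44×10⁻⁴
On a pressure surface, geostrophic balance gives V_g = (g/f)|∂Z/∂n|:
V_g = 9.81 × 2.44×10⁻⁴ / 1.19×10⁻⁴ = 20.0 m/s
Converting: 20.0 m/s × 3.6 = 72.1 km/h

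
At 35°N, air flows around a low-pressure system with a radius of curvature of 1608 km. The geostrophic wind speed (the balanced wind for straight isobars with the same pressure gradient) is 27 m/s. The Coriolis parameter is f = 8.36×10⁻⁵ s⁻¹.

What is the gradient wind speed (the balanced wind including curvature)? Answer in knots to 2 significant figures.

45 knots

Around a low, centrifugal force acts outward with Coriolis, so pressure-gradient force balances both:
(1/ρ)|∂P/∂n| = fV + V²/R  →  V² + fR·V − fR·V_g = 0
With fR = 8.36×10⁻⁵ × 1608×10³ m = 134 m/s:
V = [−fR + √((fR)² + 4 fR V_g)]/2 = [−134 + √(134² + 4×134×27)]/2 = 23 m/s
Subgeostrophic (V < V_g = 27 m/s), as expected around a low.
Converting: 23 m/s × 1.944 = 45 knots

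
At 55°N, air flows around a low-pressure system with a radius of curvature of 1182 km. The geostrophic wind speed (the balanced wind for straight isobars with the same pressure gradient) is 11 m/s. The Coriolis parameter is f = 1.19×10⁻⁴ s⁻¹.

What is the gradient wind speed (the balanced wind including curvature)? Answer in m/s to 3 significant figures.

Around a low, centrifugal force acts outward with Coriolis, so pressure-gradient force balances both:
(1/ρ)|∂P/∂n| = fV + V²/R  →  V² + fR·V − fR·V_g = 0
With fR = 1.19×10⁻⁴ × 1182×10³ m = 141 m/s:
V = [−fR + √((fR)² + 4 fR V_g)]/2 = [−141 + √(141² + 4×141×11)]/2 = 10.3 m/s
Subgeostrophic (V < V_g = 11 m/s), as expected around a low.

10.3 m/s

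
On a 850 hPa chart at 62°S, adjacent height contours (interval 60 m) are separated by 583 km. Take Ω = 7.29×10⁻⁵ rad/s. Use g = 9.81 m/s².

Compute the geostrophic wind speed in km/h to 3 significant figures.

Coriolis parameter at 62°S:
f = 2Ω sin φ = 2 × 7.29×10⁻⁵ × sin 62° = 1.29×10⁻⁴ s⁻¹
Height gradient: |∂Z/∂n| = 60 m / 583000 m = 1.03×10⁻⁴
On a pressure surface, geostrophic balance gives V_g = (g/f)|∂Z/∂n|:
V_g = 9.81 × 1.03×10⁻⁴ / 1.29×10⁻⁴ = 7.84 m/s
Converting: 7.84 m/s × 3.6 = 28.2 km/h

28.2 km/h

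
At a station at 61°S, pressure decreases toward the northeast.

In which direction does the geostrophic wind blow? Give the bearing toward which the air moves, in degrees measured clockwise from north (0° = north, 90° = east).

The pressure-gradient force points toward the northeast (bearing 045°).
Geostrophic balance: in the Southern Hemisphere the Coriolis force deflects motion to the left, so the geostrophic wind blows 90° to the left of the pressure-gradient force (low pressure on the right).
Rotating 045° by 90° counterclockwise gives 315° — the wind blows toward the northwest.

315°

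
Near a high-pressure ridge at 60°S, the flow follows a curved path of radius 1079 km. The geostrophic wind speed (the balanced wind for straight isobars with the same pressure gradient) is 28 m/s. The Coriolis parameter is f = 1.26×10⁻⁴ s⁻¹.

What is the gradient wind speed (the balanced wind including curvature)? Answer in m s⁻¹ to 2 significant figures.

39 m s⁻¹

Around a high, pressure-gradient force acts outward with centrifugal, so Coriolis balances both:
fV = (1/ρ)|∂P/∂n| + V²/R  →  V² − fR·V + fR·V_g = 0
With fR = 1.26×10⁻⁴ × 1079×10³ m = 136 m/s:
V = [fR − √((fR)² − 4 fR V_g)]/2 = [136 − √(136² − 4×136×28)]/2 = 39.4 m/s
Supergeostrophic (V > V_g = 28 m/s), as expected around a high.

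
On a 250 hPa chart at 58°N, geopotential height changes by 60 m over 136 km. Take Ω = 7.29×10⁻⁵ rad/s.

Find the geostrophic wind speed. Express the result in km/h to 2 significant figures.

Coriolis parameter at 58°N:
f = 2Ω sin φ = 2 × 7.29×10⁻⁵ × sin 58° = 1.24×10⁻⁴ s⁻¹
Height gradient: |∂Z/∂n| = 60 m / 136000 m = 4.41×10⁻⁴
On a pressure surface, geostrophic balance gives V_g = (g/f)|∂Z/∂n|:
V_g = 9.81 × 4.41×10⁻⁴ / 1.24×10⁻⁴ = 35.0 m/s
Converting: 35.0 m/s × 3.6 = 130 km/h

130 km/h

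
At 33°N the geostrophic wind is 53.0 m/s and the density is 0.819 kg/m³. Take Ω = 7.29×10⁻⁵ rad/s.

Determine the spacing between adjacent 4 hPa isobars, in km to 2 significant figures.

120 km

Coriolis parameter at 33°N:
f = 2Ω sin φ = 2 × 7.29×10⁻⁵ × sin 33° = 7.94×10⁻⁵ s⁻¹
Geostrophic balance rearranged: |∂P/∂n| = f ρ V_g
|∂P/∂n| = 7.94×10⁻⁵ × 0.819 × 53.0 = 3.45×10⁻³ Pa/m
Isobar spacing: Δn = ΔP/|∂P/∂n| = 400 Pa / 3.45×10⁻³ Pa/m = 116047 m ≈ 120 km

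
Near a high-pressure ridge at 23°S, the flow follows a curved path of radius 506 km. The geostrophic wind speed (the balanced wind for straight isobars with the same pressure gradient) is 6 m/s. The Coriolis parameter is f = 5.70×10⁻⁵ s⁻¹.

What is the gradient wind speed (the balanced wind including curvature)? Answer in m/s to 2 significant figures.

Around a high, pressure-gradient force acts outward with centrifugal, so Coriolis balances both:
fV = (1/ρ)|∂P/∂n| + V²/R  →  V² − fR·V + fR·V_g = 0
With fR = 5.70×10⁻⁵ × 506×10³ m = 28.8 m/s:
V = [fR − √((fR)² − 4 fR V_g)]/2 = [28.8 − √(28.8² − 4×28.8×6)]/2 = 8.51 m/s
Supergeostrophic (V > V_g = 6 m/s), as expected around a high.

8.5 m/s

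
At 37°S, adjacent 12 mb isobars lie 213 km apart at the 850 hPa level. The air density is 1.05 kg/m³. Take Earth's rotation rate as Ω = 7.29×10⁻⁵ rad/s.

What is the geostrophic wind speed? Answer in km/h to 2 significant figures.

Coriolis parameter at 37°S:
f = 2Ω sin φ = 2 × 7.29×10⁻⁵ × sin 37° = 8.77×10⁻⁵ s⁻¹
Pressure gradient: |∂P/∂n| = 1200 Pa / 213000 m = 5.63×10⁻³ Pa/m
Geostrophic balance (pressure-gradient force = Coriolis force):
V_g = (1/(fρ)) |∂P/∂n| = 5.63×10⁻³ / (8.77×10⁻⁵ × 1.05) = 61.1 m/s
Converting: 61.1 m/s × 3.6 = 220 km/h

220 km/h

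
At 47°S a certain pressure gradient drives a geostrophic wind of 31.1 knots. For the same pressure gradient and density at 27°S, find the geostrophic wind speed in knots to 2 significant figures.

50 knots

With the same pressure gradient and density, V_g ∝ 1/f ∝ 1/sin φ.
V₂ = V₁ · sin φ₁ / sin φ₂ = 31.1 × sin 47° / sin 27°
V₂ = 31.1 × 0.7314/0.4540 = 50 knots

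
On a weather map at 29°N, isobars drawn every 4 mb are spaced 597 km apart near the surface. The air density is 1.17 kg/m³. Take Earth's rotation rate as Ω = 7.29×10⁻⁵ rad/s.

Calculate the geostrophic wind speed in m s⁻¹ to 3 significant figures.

Coriolis parameter at 29°N:
f = 2Ω sin φ = 2 × 7.29×10⁻⁵ × sin 29° = 7.07×10⁻⁵ s⁻¹
Pressure gradient: |∂P/∂n| = 400 Pa / 597000 m = 6.70×10⁻⁴ Pa/m
Geostrophic balance (pressure-gradient force = Coriolis force):
V_g = (1/(fρ)) |∂P/∂n| = 6.70×10⁻⁴ / (7.07×10⁻⁵ × 1.17) = 8.10 m/s

8.10 m s⁻¹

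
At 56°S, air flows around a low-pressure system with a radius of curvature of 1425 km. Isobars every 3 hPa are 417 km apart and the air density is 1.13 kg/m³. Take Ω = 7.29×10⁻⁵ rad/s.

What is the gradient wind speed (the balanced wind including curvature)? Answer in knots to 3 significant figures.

9.94 knots

Coriolis parameter at 56°S:
f = 2Ω sin φ = 2 × 7.29×10⁻⁵ × sin 56° = 1.21×10⁻⁴ s⁻¹
Pressure gradient: |∂P/∂n| = 300 Pa / 417000 m = 7.19×10⁻⁴ Pa/m
Geostrophic speed: V_g = |∂P/∂n|/(fρ) = 7.19×10⁻⁴/(1.21×10⁻⁴ × 1.13) = 5.27 m/s
Around a low, centrifugal force acts outward with Coriolis, so pressure-gradient force balances both:
(1/ρ)|∂P/∂n| = fV + V²/R  →  V² + fR·V − fR·V_g = 0
With fR = 1.21×10⁻⁴ × 1425×10³ m = 172 m/s:
V = [−fR + √((fR)² + 4 fR V_g)]/2 = [−172 + √(172² + 4×172×5.27)]/2 = 5.12 m/s
Subgeostrophic (V < V_g = 5.27 m/s), as expected around a low.
Converting: 5.12 m/s × 1.944 = 9.94 knots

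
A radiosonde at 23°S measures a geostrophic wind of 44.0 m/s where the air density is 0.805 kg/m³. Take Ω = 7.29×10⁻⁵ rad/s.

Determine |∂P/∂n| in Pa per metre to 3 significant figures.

Coriolis parameter at 23°S:
f = 2Ω sin φ = 2 × 7.29×10⁻⁵ × sin 23° = 5.70×10⁻⁵ s⁻¹
Geostrophic balance rearranged: |∂P/∂n| = f ρ V_g
|∂P/∂n| = 5.70×10⁻⁵ × 0.805 × 44.0 = 2.02×10⁻³ Pa/m

2.02×10⁻³ Pa/m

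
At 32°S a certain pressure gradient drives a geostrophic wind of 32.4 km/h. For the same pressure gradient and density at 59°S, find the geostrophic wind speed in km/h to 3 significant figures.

20.0 km/h

With the same pressure gradient and density, V_g ∝ 1/f ∝ 1/sin φ.
V₂ = V₁ · sin φ₁ / sin φ₂ = 32.4 × sin 32° / sin 59°
V₂ = 32.4 × 0.5299/0.8572 = 20.0 km/h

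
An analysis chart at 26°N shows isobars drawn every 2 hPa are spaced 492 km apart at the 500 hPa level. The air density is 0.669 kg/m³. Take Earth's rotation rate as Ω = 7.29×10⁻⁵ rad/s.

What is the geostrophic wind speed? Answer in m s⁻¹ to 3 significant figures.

Coriolis parameter at 26°N:
f = 2Ω sin φ = 2 × 7.29×10⁻⁵ × sin 26° = 6.39×10⁻⁵ s⁻¹
Pressure gradient: |∂P/∂n| = 200 Pa / 492000 m = 4.07×10⁻⁴ Pa/m
Geostrophic balance (pressure-gradient force = Coriolis force):
V_g = (1/(fρ)) |∂P/∂n| = 4.07×10⁻⁴ / (6.39×10⁻⁵ × 0.669) = 9.51 m/s

9.51 m s⁻¹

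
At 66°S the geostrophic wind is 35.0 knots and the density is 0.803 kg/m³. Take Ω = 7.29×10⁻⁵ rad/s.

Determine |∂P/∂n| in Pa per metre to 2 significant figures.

Coriolis parameter at 66°S:
f = 2Ω sin φ = 2 × 7.29×10⁻⁵ × sin 66° = 1.33×10⁻⁴ s⁻¹
Wind speed in SI: 35.0 knots = 18.0 m/s
Geostrophic balance rearranged: |∂P/∂n| = f ρ V_g
|∂P/∂n| = 1.33×10⁻⁴ × 0.803 × 18.0 = 1.93×10⁻³ Pa/m

1.9×10⁻³ Pa/m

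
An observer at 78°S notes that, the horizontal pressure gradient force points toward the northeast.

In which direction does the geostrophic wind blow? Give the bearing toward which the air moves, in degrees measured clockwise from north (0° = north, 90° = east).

315°

The pressure-gradient force points toward the northeast (bearing 045°).
Geostrophic balance: in the Southern Hemisphere the Coriolis force deflects motion to the left, so the geostrophic wind blows 90° to the left of the pressure-gradient force (low pressure on the right).
Rotating 045° by 90° counterclockwise gives 315° — the wind blows toward the northwest.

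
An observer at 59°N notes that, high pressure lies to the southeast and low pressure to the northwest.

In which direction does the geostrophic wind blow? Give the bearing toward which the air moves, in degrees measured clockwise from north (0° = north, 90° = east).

045°

The pressure-gradient force points toward the northwest (bearing 315°).
Geostrophic balance: in the Northern Hemisphere the Coriolis force deflects motion to the right, so the geostrophic wind blows 90° to the right of the pressure-gradient force (low pressure on the left).
Rotating 315° by 90° clockwise gives 045° — the wind blows toward the northeast.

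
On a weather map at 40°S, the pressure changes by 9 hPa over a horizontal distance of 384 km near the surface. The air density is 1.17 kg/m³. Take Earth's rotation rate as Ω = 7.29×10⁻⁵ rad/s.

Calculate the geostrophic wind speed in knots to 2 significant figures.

Coriolis parameter at 40°S:
f = 2Ω sin φ = 2 × 7.29×10⁻⁵ × sin 40° = 9.37×10⁻⁵ s⁻¹
Pressure gradient: |∂P/∂n| = 900 Pa / 384000 m = 2.34×10⁻³ Pa/m
Geostrophic balance (pressure-gradient force = Coriolis force):
V_g = (1/(fρ)) |∂P/∂n| = 2.34×10⁻³ / (9.37×10⁻⁵ × 1.17) = 21.4 m/s
Converting: 21.4 m/s × 1.944 = 42 knots

42 knots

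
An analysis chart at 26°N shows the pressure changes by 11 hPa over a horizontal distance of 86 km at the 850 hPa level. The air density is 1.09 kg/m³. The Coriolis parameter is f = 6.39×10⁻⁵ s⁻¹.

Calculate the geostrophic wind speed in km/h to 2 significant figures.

Pressure gradient: |∂P/∂n| = 1100 Pa / 86000 m = 1.28×10⁻² Pa/m
Geostrophic balance (pressure-gradient force = Coriolis force):
V_g = (1/(fρ)) |∂P/∂n| = 1.28×10⁻² / (6.39×10⁻⁵ × 1.09) = 184 m/s
Converting: 184 m/s × 3.6 = 660 km/h

660 km/h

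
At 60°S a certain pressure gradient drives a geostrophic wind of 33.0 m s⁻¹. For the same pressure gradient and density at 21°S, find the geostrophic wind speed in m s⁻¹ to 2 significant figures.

With the same pressure gradient and density, V_g ∝ 1/f ∝ 1/sin φ.
V₂ = V₁ · sin φ₁ / sin φ₂ = 33.0 × sin 60° / sin 21°
V₂ = 33.0 × 0.8660/0.3584 = 80 m s⁻¹

80 m s⁻¹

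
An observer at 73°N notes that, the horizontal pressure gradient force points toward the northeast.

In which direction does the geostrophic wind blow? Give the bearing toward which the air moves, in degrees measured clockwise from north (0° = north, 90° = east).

The pressure-gradient force points toward the northeast (bearing 045°).
Geostrophic balance: in the Northern Hemisphere the Coriolis force deflects motion to the right, so the geostrophic wind blows 90° to the right of the pressure-gradient force (low pressure on the left).
Rotating 045° by 90° clockwise gives 135° — the wind blows toward the southeast.

135°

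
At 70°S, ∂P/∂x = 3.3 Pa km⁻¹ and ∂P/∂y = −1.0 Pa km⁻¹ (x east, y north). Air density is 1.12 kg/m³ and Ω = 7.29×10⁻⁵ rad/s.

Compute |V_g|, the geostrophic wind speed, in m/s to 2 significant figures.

22 m/s

Coriolis parameter at 70°S:
f = 2Ω sin φ = 2 × 7.29×10⁻⁵ × sin 70° = 1.37×10⁻⁴ s⁻¹
In the Southern Hemisphere f is negative: f = −1.37×10⁻⁴ s⁻¹.
Component geostrophic relations (x east, y north):
u_g = −(1/(fρ)) ∂P/∂y,  v_g = (1/(fρ)) ∂P/∂x
u_g = −(−1.0×10⁻³)/(−1.37×10⁻⁴ × 1.12) = −6.52 m/s;  v_g = (3.3×10⁻³)/(−1.37×10⁻⁴ × 1.12) = −21.5 m/s
|V_g| = √(u_g² + v_g²) = 22.5 m/s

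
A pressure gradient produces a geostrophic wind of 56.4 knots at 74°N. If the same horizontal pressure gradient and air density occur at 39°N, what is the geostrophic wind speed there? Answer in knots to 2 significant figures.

86 knots

With the same pressure gradient and density, V_g ∝ 1/f ∝ 1/sin φ.
V₂ = V₁ · sin φ₁ / sin φ₂ = 56.4 × sin 74° / sin 39°
V₂ = 56.4 × 0.9613/0.6293 = 86 knots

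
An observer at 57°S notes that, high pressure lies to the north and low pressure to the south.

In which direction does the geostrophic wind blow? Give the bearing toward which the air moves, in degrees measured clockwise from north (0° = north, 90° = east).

The pressure-gradient force points toward the south (bearing 180°).
Geostrophic balance: in the Southern Hemisphere the Coriolis force deflects motion to the left, so the geostrophic wind blows 90° to the left of the pressure-gradient force (low pressure on the right).
Rotating 180° by 90° counterclockwise gives 090° — the wind blows toward the east.

090°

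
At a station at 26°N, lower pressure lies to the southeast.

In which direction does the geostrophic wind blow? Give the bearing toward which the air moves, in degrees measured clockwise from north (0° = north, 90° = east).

225°

The pressure-gradient force points toward the southeast (bearing 135°).
Geostrophic balance: in the Northern Hemisphere the Coriolis force deflects motion to the right, so the geostrophic wind blows 90° to the right of the pressure-gradient force (low pressure on the left).
Rotating 135° by 90° clockwise gives 225° — the wind blows toward the southwest.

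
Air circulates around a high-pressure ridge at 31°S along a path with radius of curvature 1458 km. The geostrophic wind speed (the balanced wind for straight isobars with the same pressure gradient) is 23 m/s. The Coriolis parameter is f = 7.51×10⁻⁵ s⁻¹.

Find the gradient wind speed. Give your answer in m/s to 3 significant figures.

32.9 m/s

Around a high, pressure-gradient force acts outward with centrifugal, so Coriolis balances both:
fV = (1/ρ)|∂P/∂n| + V²/R  →  V² − fR·V + fR·V_g = 0
With fR = 7.51×10⁻⁵ × 1458×10³ m = 109 m/s:
V = [fR − √((fR)² − 4 fR V_g)]/2 = [109 − √(109² − 4×109×23)]/2 = 32.9 m/s
Supergeostrophic (V > V_g = 23 m/s), as expected around a high.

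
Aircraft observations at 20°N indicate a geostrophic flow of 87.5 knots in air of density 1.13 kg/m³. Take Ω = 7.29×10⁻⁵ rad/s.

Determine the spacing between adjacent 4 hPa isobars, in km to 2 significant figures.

Coriolis parameter at 20°N:
f = 2Ω sin φ = 2 × 7.29×10⁻⁵ × sin 20° = 4.99×10⁻⁵ s⁻¹
Wind speed in SI: 87.5 knots = 45.0 m/s
Geostrophic balance rearranged: |∂P/∂n| = f ρ V_g
|∂P/∂n| = 4.99×10⁻⁵ × 1.13 × 45.0 = 2.54×10⁻³ Pa/m
Isobar spacing: Δn = ΔP/|∂P/∂n| = 400 Pa / 2.54×10⁻³ Pa/m = 157698 m ≈ 160 km

160 km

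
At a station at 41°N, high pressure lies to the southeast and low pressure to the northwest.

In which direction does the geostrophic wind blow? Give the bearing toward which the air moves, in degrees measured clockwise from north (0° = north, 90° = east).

The pressure-gradient force points toward the northwest (bearing 315°).
Geostrophic balance: in the Northern Hemisphere the Coriolis force deflects motion to the right, so the geostrophic wind blows 90° to the right of the pressure-gradient force (low pressure on the left).
Rotating 315° by 90° clockwise gives 045° — the wind blows toward the northeast.

045°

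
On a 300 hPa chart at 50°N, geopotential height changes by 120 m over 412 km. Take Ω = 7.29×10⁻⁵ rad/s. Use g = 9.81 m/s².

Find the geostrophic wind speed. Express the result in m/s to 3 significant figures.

Coriolis parameter at 50°N:
f = 2Ω sin φ = 2 × 7.29×10⁻⁵ × sin 50° = 1.12×10⁻⁴ s⁻¹
Height gradient: |∂Z/∂n| = 120 m / 412000 m = 2.91×10⁻⁴
On a pressure surface, geostrophic balance gives V_g = (g/f)|∂Z/∂n|:
V_g = 9.81 × 2.91×10⁻⁴ / 1.12×10⁻⁴ = 25.6 m/s

25.6 m/s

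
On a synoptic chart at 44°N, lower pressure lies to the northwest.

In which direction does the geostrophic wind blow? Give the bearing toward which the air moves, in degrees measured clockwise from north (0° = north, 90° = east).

045°

The pressure-gradient force points toward the northwest (bearing 315°).
Geostrophic balance: in the Northern Hemisphere the Coriolis force deflects motion to the right, so the geostrophic wind blows 90° to the right of the pressure-gradient force (low pressure on the left).
Rotating 315° by 90° clockwise gives 045° — the wind blows toward the northeast.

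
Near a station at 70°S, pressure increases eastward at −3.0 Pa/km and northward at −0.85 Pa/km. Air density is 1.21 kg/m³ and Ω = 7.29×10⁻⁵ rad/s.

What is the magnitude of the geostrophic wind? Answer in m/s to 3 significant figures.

18.8 m/s

Coriolis parameter at 70°S:
f = 2Ω sin φ = 2 × 7.29×10⁻⁵ × sin 70° = 1.37×10⁻⁴ s⁻¹
In the Southern Hemisphere f is negative: f = −1.37×10⁻⁴ s⁻¹.
Component geostrophic relations (x east, y north):
u_g = −(1/(fρ)) ∂P/∂y,  v_g = (1/(fρ)) ∂P/∂x
u_g = −(−0.85×10⁻³)/(−1.37×10⁻⁴ × 1.21) = −5.13 m/s;  v_g = (−3.0×10⁻³)/(−1.37×10⁻⁴ × 1.21) = 18.1 m/s
|V_g| = √(u_g² + v_g²) = 18.8 m/s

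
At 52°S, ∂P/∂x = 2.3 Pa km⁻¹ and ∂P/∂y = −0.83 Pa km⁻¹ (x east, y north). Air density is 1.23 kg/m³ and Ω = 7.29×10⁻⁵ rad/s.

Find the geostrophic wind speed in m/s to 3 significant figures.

17.3 m/s

Coriolis parameter at 52°S:
f = 2Ω sin φ = 2 × 7.29×10⁻⁵ × sin 52° = 1.15×10⁻⁴ s⁻¹
In the Southern Hemisphere f is negative: f = −1.15×10⁻⁴ s⁻¹.
Component geostrophic relations (x east, y north):
u_g = −(1/(fρ)) ∂P/∂y,  v_g = (1/(fρ)) ∂P/∂x
u_g = −(−0.83×10⁻³)/(−1.15×10⁻⁴ × 1.23) = −5.87 m/s;  v_g = (2.3×10⁻³)/(−1.15×10⁻⁴ × 1.23) = −16.3 m/s
|V_g| = √(u_g² + v_g²) = 17.3 m/s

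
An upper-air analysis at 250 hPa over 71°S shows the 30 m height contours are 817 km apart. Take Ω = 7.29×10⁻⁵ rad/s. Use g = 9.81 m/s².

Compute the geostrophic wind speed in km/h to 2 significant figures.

Coriolis parameter at 71°S:
f = 2Ω sin φ = 2 × 7.29×10⁻⁵ × sin 71° = 1.38×10⁻⁴ s⁻¹
Height gradient: |∂Z/∂n| = 30 m / 817000 m = 3.67×10⁻⁵
On a pressure surface, geostrophic balance gives V_g = (g/f)|∂Z/∂n|:
V_g = 9.81 × 3.67×10⁻⁵ / 1.38×10⁻⁴ = 2.61 m/s
Converting: 2.61 m/s × 3.6 = 9.4 km/h

9.4 km/h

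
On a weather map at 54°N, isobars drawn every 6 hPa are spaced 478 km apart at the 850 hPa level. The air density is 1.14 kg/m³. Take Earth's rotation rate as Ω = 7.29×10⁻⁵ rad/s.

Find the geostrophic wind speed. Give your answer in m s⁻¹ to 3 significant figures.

9.33 m s⁻¹

Coriolis parameter at 54°N:
f = 2Ω sin φ = 2 × 7.29×10⁻⁵ × sin 54° = 1.18×10⁻⁴ s⁻¹
Pressure gradient: |∂P/∂n| = 600 Pa / 478000 m = 1.26×10⁻³ Pa/m
Geostrophic balance (pressure-gradient force = Coriolis force):
V_g = (1/(fρ)) |∂P/∂n| = 1.26×10⁻³ / (1.18×10⁻⁴ × 1.14) = 9.33 m/s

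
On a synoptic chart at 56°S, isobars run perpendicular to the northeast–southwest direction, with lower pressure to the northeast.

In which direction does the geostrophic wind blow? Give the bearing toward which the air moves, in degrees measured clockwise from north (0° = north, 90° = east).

315°

The pressure-gradient force points toward the northeast (bearing 045°).
Geostrophic balance: in the Southern Hemisphere the Coriolis force deflects motion to the left, so the geostrophic wind blows 90° to the left of the pressure-gradient force (low pressure on the right).
Rotating 045° by 90° counterclockwise gives 315° — the wind blows toward the northwest.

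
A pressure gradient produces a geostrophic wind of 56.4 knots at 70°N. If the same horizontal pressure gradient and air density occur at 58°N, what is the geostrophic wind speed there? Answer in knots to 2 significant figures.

62 knots

With the same pressure gradient and density, V_g ∝ 1/f ∝ 1/sin φ.
V₂ = V₁ · sin φ₁ / sin φ₂ = 56.4 × sin 70° / sin 58°
V₂ = 56.4 × 0.9397/0.8480 = 62 knots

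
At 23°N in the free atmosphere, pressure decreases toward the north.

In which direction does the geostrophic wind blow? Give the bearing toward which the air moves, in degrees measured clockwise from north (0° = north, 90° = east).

The pressure-gradient force points toward the north (bearing 000°).
Geostrophic balance: in the Northern Hemisphere the Coriolis force deflects motion to the right, so the geostrophic wind blows 90° to the right of the pressure-gradient force (low pressure on the left).
Rotating 000° by 90° clockwise gives 090° — the wind blows toward the east.

090°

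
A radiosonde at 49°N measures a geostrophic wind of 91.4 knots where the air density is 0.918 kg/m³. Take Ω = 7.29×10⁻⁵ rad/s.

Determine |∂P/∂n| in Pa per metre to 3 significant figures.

Coriolis parameter at 49°N:
f = 2Ω sin φ = 2 × 7.29×10⁻⁵ × sin 49° = 1.10×10⁻⁴ s⁻¹
Wind speed in SI: 91.4 knots = 47.0 m/s
Geostrophic balance rearranged: |∂P/∂n| = f ρ V_g
|∂P/∂n| = 1.10×10⁻⁴ × 0.918 × 47.0 = 4.75×10⁻³ Pa/m

4.75×10⁻³ Pa/m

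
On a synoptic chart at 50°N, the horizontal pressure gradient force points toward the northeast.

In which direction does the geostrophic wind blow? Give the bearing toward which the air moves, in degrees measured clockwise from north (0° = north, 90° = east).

The pressure-gradient force points toward the northeast (bearing 045°).
Geostrophic balance: in the Northern Hemisphere the Coriolis force deflects motion to the right, so the geostrophic wind blows 90° to the right of the pressure-gradient force (low pressure on the left).
Rotating 045° by 90° clockwise gives 135° — the wind blows toward the southeast.

135°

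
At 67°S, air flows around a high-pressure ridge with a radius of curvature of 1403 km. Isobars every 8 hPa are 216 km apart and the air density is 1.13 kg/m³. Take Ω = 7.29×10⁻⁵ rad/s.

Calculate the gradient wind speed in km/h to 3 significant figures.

104 km/h

Coriolis parameter at 67°S:
f = 2Ω sin φ = 2 × 7.29×10⁻⁵ × sin 67° = 1.34×10⁻⁴ s⁻¹
Pressure gradient: |∂P/∂n| = 800 Pa / 216000 m = 3.70×10⁻³ Pa/m
Geostrophic speed: V_g = |∂P/∂n|/(fρ) = 3.70×10⁻³/(1.34×10⁻⁴ × 1.13) = 24.4 m/s
Around a high, pressure-gradient force acts outward with centrifugal, so Coriolis balances both:
fV = (1/ρ)|∂P/∂n| + V²/R  →  V² − fR·V + fR·V_g = 0
With fR = 1.34×10⁻⁴ × 1403×10³ m = 188 m/s:
V = [fR − √((fR)² − 4 fR V_g)]/2 = [188 − √(188² − 4×188×24.4)]/2 = 28.8 m/s
Supergeostrophic (V > V_g = 24.4 m/s), as expected around a high.
Converting: 28.8 m/s × 3.6 = 104 km/h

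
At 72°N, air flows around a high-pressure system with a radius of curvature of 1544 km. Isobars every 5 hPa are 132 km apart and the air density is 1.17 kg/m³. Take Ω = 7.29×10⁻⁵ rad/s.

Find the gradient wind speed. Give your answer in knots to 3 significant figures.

Coriolis parameter at 72°N:
f = 2Ω sin φ = 2 × 7.29×10⁻⁵ × sin 72° = 1.39×10⁻⁴ s⁻¹
Pressure gradient: |∂P/∂n| = 500 Pa / 132000 m = 3.79×10⁻³ Pa/m
Geostrophic speed: V_g = |∂P/∂n|/(fρ) = 3.79×10⁻³/(1.39×10⁻⁴ × 1.17) = 23.3 m/s
Around a high, pressure-gradient force acts outward with centrifugal, so Coriolis balances both:
fV = (1/ρ)|∂P/∂n| + V²/R  →  V² − fR·V + fR·V_g = 0
With fR = 1.39×10⁻⁴ × 1544×10³ m = 214 m/s:
V = [fR − √((fR)² − 4 fR V_g)]/2 = [214 − √(214² − 4×214×23.3)]/2 = 26.7 m/s
Supergeostrophic (V > V_g = 23.3 m/s), as expected around a high.
Converting: 26.7 m/s × 1.944 = 51.8 knots

51.8 knots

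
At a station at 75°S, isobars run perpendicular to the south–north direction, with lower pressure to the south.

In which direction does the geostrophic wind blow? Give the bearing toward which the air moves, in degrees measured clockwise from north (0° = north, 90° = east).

The pressure-gradient force points toward the south (bearing 180°).
Geostrophic balance: in the Southern Hemisphere the Coriolis force deflects motion to the left, so the geostrophic wind blows 90° to the left of the pressure-gradient force (low pressure on the right).
Rotating 180° by 90° counterclockwise gives 090° — the wind blows toward the east.

090°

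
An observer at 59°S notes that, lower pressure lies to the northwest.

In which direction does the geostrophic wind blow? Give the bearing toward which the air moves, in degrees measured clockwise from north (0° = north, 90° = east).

The pressure-gradient force points toward the northwest (bearing 315°).
Geostrophic balance: in the Southern Hemisphere the Coriolis force deflects motion to the left, so the geostrophic wind blows 90° to the left of the pressure-gradient force (low pressure on the right).
Rotating 315° by 90° counterclockwise gives 225° — the wind blows toward the southwest.

225°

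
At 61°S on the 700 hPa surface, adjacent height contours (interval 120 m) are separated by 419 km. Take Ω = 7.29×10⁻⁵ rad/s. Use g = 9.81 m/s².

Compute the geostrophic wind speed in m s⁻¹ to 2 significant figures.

22 m s⁻¹

Coriolis parameter at 61°S:
f = 2Ω sin φ = 2 × 7.29×10⁻⁵ × sin 61° = 1.28×10⁻⁴ s⁻¹
Height gradient: |∂Z/∂n| = 120 m / 419000 m = 2.86×10⁻⁴
On a pressure surface, geostrophic balance gives V_g = (g/f)|∂Z/∂n|:
V_g = 9.81 × 2.86×10⁻⁴ / 1.28×10⁻⁴ = 22.0 m/s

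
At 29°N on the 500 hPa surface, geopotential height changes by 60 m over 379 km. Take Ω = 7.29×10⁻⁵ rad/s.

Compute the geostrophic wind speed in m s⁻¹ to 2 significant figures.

22 m s⁻¹

Coriolis parameter at 29°N:
f = 2Ω sin φ = 2 × 7.29×10⁻⁵ × sin 29° = 7.07×10⁻⁵ s⁻¹
Height gradient: |∂Z/∂n| = 60 m / 379000 m = 1.58×10⁻⁴
On a pressure surface, geostrophic balance gives V_g = (g/f)|∂Z/∂n|:
V_g = 9.81 × 1.58×10⁻⁴ / 7.07×10⁻⁵ = 22.0 m/s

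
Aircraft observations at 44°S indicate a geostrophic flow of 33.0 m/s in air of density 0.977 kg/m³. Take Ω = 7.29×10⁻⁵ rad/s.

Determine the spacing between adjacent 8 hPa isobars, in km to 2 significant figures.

Coriolis parameter at 44°S:
f = 2Ω sin φ = 2 × 7.29×10⁻⁵ × sin 44° = 1.01×10⁻⁴ s⁻¹
Geostrophic balance rearranged: |∂P/∂n| = f ρ V_g
|∂P/∂n| = 1.01×10⁻⁴ × 0.977 × 33.0 = 3.27×10⁻³ Pa/m
Isobar spacing: Δn = ΔP/|∂P/∂n| = 800 Pa / 3.27×10⁻³ Pa/m = 244992 m ≈ 240 km

240 km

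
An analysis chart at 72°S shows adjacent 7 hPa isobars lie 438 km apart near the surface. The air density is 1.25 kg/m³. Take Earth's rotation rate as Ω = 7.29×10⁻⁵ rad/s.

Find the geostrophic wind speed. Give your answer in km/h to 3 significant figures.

33.2 km/h

Coriolis parameter at 72°S:
f = 2Ω sin φ = 2 × 7.29×10⁻⁵ × sin 72° = 1.39×10⁻⁴ s⁻¹
Pressure gradient: |∂P/∂n| = 700 Pa / 438000 m = 1.60×10⁻³ Pa/m
Geostrophic balance (pressure-gradient force = Coriolis force):
V_g = (1/(fρ)) |∂P/∂n| = 1.60×10⁻³ / (1.39×10⁻⁴ × 1.25) = 9.22 m/s
Converting: 9.22 m/s × 3.6 = 33.2 km/h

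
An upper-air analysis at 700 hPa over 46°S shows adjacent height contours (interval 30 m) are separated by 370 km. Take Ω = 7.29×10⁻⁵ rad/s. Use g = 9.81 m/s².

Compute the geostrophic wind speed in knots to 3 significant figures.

14.7 knots

Coriolis parameter at 46°S:
f = 2Ω sin φ = 2 × 7.29×10⁻⁵ × sin 46° = 1.05×10⁻⁴ s⁻¹
Height gradient: |∂Z/∂n| = 30 m / 370000 m = 8.11×10⁻⁵
On a pressure surface, geostrophic balance gives V_g = (g/f)|∂Z/∂n|:
V_g = 9.81 × 8.11×10⁻⁵ / 1.05×10⁻⁴ = 7.58 m/s
Converting: 7.58 m/s × 1.944 = 14.7 knots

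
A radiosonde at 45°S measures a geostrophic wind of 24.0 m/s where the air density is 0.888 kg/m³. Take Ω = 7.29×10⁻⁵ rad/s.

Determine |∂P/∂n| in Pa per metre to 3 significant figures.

Coriolis parameter at 45°S:
f = 2Ω sin φ = 2 × 7.29×10⁻⁵ × sin 45° = 1.03×10⁻⁴ s⁻¹
Geostrophic balance rearranged: |∂P/∂n| = f ρ V_g
|∂P/∂n| = 1.03×10⁻⁴ × 0.888 × 24.0 = 2.20×10⁻³ Pa/m

2.20×10⁻³ Pa/m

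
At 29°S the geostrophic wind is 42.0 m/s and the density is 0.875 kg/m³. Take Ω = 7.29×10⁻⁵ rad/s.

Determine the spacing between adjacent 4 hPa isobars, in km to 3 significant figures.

Coriolis parameter at 29°S:
f = 2Ω sin φ = 2 × 7.29×10⁻⁵ × sin 29° = 7.07×10⁻⁵ s⁻¹
Geostrophic balance rearranged: |∂P/∂n| = f ρ V_g
|∂P/∂n| = 7.07×10⁻⁵ × 0.875 × 42.0 = 2.60×10⁻³ Pa/m
Isobar spacing: Δn = ΔP/|∂P/∂n| = 400 Pa / 2.60×10⁻³ Pa/m = 153983 m ≈ 154 km

154 km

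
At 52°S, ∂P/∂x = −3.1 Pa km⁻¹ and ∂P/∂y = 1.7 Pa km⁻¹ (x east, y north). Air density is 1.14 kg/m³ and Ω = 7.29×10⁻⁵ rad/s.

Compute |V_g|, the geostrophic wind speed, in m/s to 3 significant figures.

27.0 m/s

Coriolis parameter at 52°S:
f = 2Ω sin φ = 2 × 7.29×10⁻⁵ × sin 52° = 1.15×10⁻⁴ s⁻¹
In the Southern Hemisphere f is negative: f = −1.15×10⁻⁴ s⁻¹.
Component geostrophic relations (x east, y north):
u_g = −(1/(fρ)) ∂P/∂y,  v_g = (1/(fρ)) ∂P/∂x
u_g = −(1.7×10⁻³)/(−1.15×10⁻⁴ × 1.14) = 13.0 m/s;  v_g = (−3.1×10⁻³)/(−1.15×10⁻⁴ × 1.14) = 23.7 m/s
|V_g| = √(u_g² + v_g²) = 27.0 m/s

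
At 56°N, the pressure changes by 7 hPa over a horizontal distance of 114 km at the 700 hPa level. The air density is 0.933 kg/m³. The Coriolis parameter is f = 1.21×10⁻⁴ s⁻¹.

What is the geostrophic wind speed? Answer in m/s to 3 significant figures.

Pressure gradient: |∂P/∂n| = 700 Pa / 114000 m = 6.14×10⁻³ Pa/m
Geostrophic balance (pressure-gradient force = Coriolis force):
V_g = (1/(fρ)) |∂P/∂n| = 6.14×10⁻³ / (1.21×10⁻⁴ × 0.933) = 54.4 m/s

54.4 m/s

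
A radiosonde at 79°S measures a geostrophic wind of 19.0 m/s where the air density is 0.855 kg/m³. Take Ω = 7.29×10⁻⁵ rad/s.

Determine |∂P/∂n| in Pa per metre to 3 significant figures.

2.33×10⁻³ Pa/m

Coriolis parameter at 79°S:
f = 2Ω sin φ = 2 × 7.29×10⁻⁵ × sin 79° = 1.43×10⁻⁴ s⁻¹
Geostrophic balance rearranged: |∂P/∂n| = f ρ V_g
|∂P/∂n| = 1.43×10⁻⁴ × 0.855 × 19.0 = 2.33×10⁻³ Pa/m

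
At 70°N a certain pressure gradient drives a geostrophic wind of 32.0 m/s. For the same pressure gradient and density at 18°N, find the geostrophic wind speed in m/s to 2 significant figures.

With the same pressure gradient and density, V_g ∝ 1/f ∝ 1/sin φ.
V₂ = V₁ · sin φ₁ / sin φ₂ = 32.0 × sin 70° / sin 18°
V₂ = 32.0 × 0.9397/0.3090 = 97 m/s

97 m/s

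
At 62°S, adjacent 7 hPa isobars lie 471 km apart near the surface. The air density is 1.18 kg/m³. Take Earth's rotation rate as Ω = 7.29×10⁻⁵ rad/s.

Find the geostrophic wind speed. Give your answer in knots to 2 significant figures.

Coriolis parameter at 62°S:
f = 2Ω sin φ = 2 × 7.29×10⁻⁵ × sin 62° = 1.29×10⁻⁴ s⁻¹
Pressure gradient: |∂P/∂n| = 700 Pa / 471000 m = 1.49×10⁻³ Pa/m
Geostrophic balance (pressure-gradient force = Coriolis force):
V_g = (1/(fρ)) |∂P/∂n| = 1.49×10⁻³ / (1.29×10⁻⁴ × 1.18) = 9.78 m/s
Converting: 9.78 m/s × 1.944 = 19 knots

19 knots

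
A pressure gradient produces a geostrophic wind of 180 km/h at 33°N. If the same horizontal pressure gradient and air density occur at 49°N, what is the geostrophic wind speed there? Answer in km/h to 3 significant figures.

130 km/h

With the same pressure gradient and density, V_g ∝ 1/f ∝ 1/sin φ.
V₂ = V₁ · sin φ₁ / sin φ₂ = 180 × sin 33° / sin 49°
V₂ = 180 × 0.5446/0.7547 = 130 km/h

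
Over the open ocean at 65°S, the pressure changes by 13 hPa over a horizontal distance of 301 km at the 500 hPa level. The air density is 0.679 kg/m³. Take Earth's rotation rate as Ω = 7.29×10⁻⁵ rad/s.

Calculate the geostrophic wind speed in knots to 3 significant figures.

93.6 knots

Coriolis parameter at 65°S:
f = 2Ω sin φ = 2 × 7.29×10⁻⁵ × sin 65° = 1.32×10⁻⁴ s⁻¹
Pressure gradient: |∂P/∂n| = 1300 Pa / 301000 m = 4.32×10⁻³ Pa/m
Geostrophic balance (pressure-gradient force = Coriolis force):
V_g = (1/(fρ)) |∂P/∂n| = 4.32×10⁻³ / (1.32×10⁻⁴ × 0.679) = 48.1 m/s
Converting: 48.1 m/s × 1.944 = 93.6 knots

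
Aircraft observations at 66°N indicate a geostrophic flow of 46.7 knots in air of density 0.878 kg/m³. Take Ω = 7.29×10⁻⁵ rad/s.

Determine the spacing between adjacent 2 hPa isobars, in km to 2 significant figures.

71 km

Coriolis parameter at 66°N:
f = 2Ω sin φ = 2 × 7.29×10⁻⁵ × sin 66° = 1.33×10⁻⁴ s⁻¹
Wind speed in SI: 46.7 knots = 24.0 m/s
Geostrophic balance rearranged: |∂P/∂n| = f ρ V_g
|∂P/∂n| = 1.33×10⁻⁴ × 0.878 × 24.0 = 2.81×10⁻³ Pa/m
Isobar spacing: Δn = ΔP/|∂P/∂n| = 200 Pa / 2.81×10⁻³ Pa/m = 71186 m ≈ 71 km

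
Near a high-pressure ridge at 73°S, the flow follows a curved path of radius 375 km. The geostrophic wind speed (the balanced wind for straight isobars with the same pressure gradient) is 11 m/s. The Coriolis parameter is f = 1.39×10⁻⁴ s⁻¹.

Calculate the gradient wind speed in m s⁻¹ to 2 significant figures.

16 m s⁻¹

Around a high, pressure-gradient force acts outward with centrifugal, so Coriolis balances both:
fV = (1/ρ)|∂P/∂n| + V²/R  →  V² − fR·V + fR·V_g = 0
With fR = 1.39×10⁻⁴ × 375×10³ m = 52.1 m/s:
V = [fR − √((fR)² − 4 fR V_g)]/2 = [52.1 − √(52.1² − 4×52.1×11)]/2 = 15.8 m/s
Supergeostrophic (V > V_g = 11 m/s), as expected around a high.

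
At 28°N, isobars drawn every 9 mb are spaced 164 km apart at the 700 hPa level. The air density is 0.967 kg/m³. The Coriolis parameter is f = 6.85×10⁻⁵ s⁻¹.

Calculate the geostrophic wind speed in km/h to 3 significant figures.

Pressure gradient: |∂P/∂n| = 900 Pa / 164000 m = 5.49×10⁻³ Pa/m
Geostrophic balance (pressure-gradient force = Coriolis force):
V_g = (1/(fρ)) |∂P/∂n| = 5.49×10⁻³ / (6.85×10⁻⁵ × 0.967) = 82.8 m/s
Converting: 82.8 m/s × 3.6 = 298 km/h

298 km/h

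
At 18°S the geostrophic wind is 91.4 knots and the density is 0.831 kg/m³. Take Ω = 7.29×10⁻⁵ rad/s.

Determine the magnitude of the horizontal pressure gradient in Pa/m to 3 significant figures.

Coriolis parameter at 18°S:
f = 2Ω sin φ = 2 × 7.29×10⁻⁵ × sin 18° = 4.51×10⁻⁵ s⁻¹
Wind speed in SI: 91.4 knots = 47.0 m/s
Geostrophic balance rearranged: |∂P/∂n| = f ρ V_g
|∂P/∂n| = 4.51×10⁻⁵ × 0.831 × 47.0 = 1.76×10⁻³ Pa/m

1.76×10⁻³ Pa/m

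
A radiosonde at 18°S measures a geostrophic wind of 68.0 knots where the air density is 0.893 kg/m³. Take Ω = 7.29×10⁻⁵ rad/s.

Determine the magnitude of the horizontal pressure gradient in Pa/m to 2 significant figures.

Coriolis parameter at 18°S:
f = 2Ω sin φ = 2 × 7.29×10⁻⁵ × sin 18° = 4.51×10⁻⁵ s⁻¹
Wind speed in SI: 68.0 knots = 35.0 m/s
Geostrophic balance rearranged: |∂P/∂n| = f ρ V_g
|∂P/∂n| = 4.51×10⁻⁵ × 0.893 × 35.0 = 1.41×10⁻³ Pa/m

1.4×10⁻³ Pa/m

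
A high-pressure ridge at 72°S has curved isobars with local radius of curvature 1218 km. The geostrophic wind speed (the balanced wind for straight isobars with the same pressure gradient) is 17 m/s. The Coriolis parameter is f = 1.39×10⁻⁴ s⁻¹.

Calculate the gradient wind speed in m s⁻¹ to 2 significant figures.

19 m s⁻¹

Around a high, pressure-gradient force acts outward with centrifugal, so Coriolis balances both:
fV = (1/ρ)|∂P/∂n| + V²/R  →  V² − fR·V + fR·V_g = 0
With fR = 1.39×10⁻⁴ × 1218×10³ m = 169 m/s:
V = [fR − √((fR)² − 4 fR V_g)]/2 = [169 − √(169² − 4×169×17)]/2 = 19.2 m/s
Supergeostrophic (V > V_g = 17 m/s), as expected around a high.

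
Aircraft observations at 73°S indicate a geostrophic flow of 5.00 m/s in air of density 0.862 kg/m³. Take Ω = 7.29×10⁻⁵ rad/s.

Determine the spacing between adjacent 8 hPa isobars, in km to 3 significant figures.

1330 km

Coriolis parameter at 73°S:
f = 2Ω sin φ = 2 × 7.29×10⁻⁵ × sin 73° = 1.39×10⁻⁴ s⁻¹
Geostrophic balance rearranged: |∂P/∂n| = f ρ V_g
|∂P/∂n| = 1.39×10⁻⁴ × 0.862 × 5.00 = 6.01×10⁻⁴ Pa/m
Isobar spacing: Δn = ΔP/|∂P/∂n| = 800 Pa / 6.01×10⁻⁴ Pa/m = 1331248 m ≈ 1330 km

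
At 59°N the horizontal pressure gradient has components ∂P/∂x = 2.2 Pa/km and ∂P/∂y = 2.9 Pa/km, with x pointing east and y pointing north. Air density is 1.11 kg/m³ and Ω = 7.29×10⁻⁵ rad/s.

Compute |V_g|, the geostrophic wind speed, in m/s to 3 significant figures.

26.2 m/s

Coriolis parameter at 59°N:
f = 2Ω sin φ = 2 × 7.29×10⁻⁵ × sin 59° = 1.25×10⁻⁴ s⁻¹
Component geostrophic relations (x east, y north):
u_g = −(1/(fρ)) ∂P/∂y,  v_g = (1/(fρ)) ∂P/∂x
u_g = −(2.9×10⁻³)/(1.25×10⁻⁴ × 1.11) = −20.9 m/s;  v_g = (2.2×10⁻³)/(1.25×10⁻⁴ × 1.11) = 15.9 m/s
|V_g| = √(u_g² + v_g²) = 26.2 m/s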